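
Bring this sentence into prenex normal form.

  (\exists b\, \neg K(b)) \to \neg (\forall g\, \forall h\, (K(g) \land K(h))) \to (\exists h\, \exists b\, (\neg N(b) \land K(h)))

\forall b\, \forall g\, \forall h\, \exists p\, \exists y\, (K(b) \lor K(g) \land K(h) \lor \neg N(y) \land K(p))

Rewrite implications/biconditionals: A → B as ¬A ∨ B.
  \neg (\exists b\, \neg K(b)) \lor \neg \neg (\forall g\, \forall h\, (K(g) \land K(h))) \lor (\exists h\, \exists b\, (\neg N(b) \land K(h)))
Push ¬ through the quantifiers and connectives to reach negation normal form:
  (\forall b\, K(b)) \lor (\forall g\, \forall h\, (K(g) \land K(h))) \lor (\exists h\, \exists b\, (\neg N(b) \land K(h)))
Give each quantifier a distinct variable: h↦p, b↦y.
  (\forall b\, K(b)) \lor (\forall g\, \forall h\, (K(g) \land K(h))) \lor (\exists p\, \exists y\, (\neg N(y) \land K(p)))
Finally move all quantifiers to the prefix:
  \forall b\, \forall g\, \forall h\, \exists p\, \exists y\, (K(b) \lor K(g) \land K(h) \lor \neg N(y) \land K(p))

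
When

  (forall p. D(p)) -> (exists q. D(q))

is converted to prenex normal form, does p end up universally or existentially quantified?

existential

First replace A → B with ¬A ∨ B.
  ~(forall p. D(p)) | (exists q. D(q))
Drive negations inward (¬∀x A ≡ ∃x ¬A, ¬∃x A ≡ ∀x ¬A, De Morgan for ∧/∨):
  (exists p. ~D(p)) | (exists q. D(q))
All bound variables are already distinct, so no renaming is needed.
Finally move all quantifiers to the prefix:
  exists p. exists q. (~D(p) | D(q))
The quantifier forall p sits under an odd number of negations (counting the antecedent side of each →), so it flips to exists p.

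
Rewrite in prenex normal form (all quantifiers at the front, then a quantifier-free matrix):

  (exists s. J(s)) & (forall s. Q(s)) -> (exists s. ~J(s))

Rewrite implications/biconditionals: A → B as ¬A ∨ B.
  ~((exists s. J(s)) & (forall s. Q(s))) | (exists s. ~J(s))
Push ¬ through the quantifiers and connectives to reach negation normal form:
  (forall s. ~J(s)) | (exists s. ~Q(s)) | (exists s. ~J(s))
Rename bound variables to avoid capture: s↦r, s↦p.
  (forall s. ~J(s)) | (exists r. ~Q(r)) | (exists p. ~J(p))
Extract every quantifier outward, since the variables are now distinct and don't occur free across branches:
  forall s. exists r. exists p. (~J(s) | ~Q(r) | ~J(p))

forall s. exists r. exists p. (~J(s) | ~Q(r) | ~J(p))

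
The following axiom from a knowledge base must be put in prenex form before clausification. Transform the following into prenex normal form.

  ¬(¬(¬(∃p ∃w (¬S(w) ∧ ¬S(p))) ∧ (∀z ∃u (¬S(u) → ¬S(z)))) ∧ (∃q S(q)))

∀p ∀w ∀z ∃u ∀q ((S(w) ∨ S(p)) ∧ (S(u) ∨ ¬S(z)) ∨ ¬S(q))

First replace A → B with ¬A ∨ B.
  ¬(¬(¬(∃p ∃w (¬S(w) ∧ ¬S(p))) ∧ (∀z ∃u (¬¬S(u) ∨ ¬S(z)))) ∧ (∃q S(q)))
Push ¬ through the quantifiers and connectives to reach negation normal form:
  (∀p ∀w (S(w) ∨ S(p))) ∧ (∀z ∃u (S(u) ∨ ¬S(z))) ∨ (∀q ¬S(q))
All bound variables are already distinct, so no renaming is needed.
Extract every quantifier outward, since the variables are now distinct and don't occur free across branches:
  ∀p ∀w ∀z ∃u ∀q ((S(w) ∨ S(p)) ∧ (S(u) ∨ ¬S(z)) ∨ ¬S(q))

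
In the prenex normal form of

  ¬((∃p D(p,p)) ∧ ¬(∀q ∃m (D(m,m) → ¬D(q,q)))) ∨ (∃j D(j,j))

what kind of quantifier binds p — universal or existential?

universal

Rewrite implications/biconditionals: A → B as ¬A ∨ B.
  ¬((∃p D(p,p)) ∧ ¬(∀q ∃m (¬D(m,m) ∨ ¬D(q,q)))) ∨ (∃j D(j,j))
Move each ¬ inward, flipping quantifiers it crosses:
  (∀p ¬D(p,p)) ∨ (∀q ∃m (¬D(m,m) ∨ ¬D(q,q))) ∨ (∃j D(j,j))
Pull the quantifiers to the front (each side's bound variable is not free in the other side):
  ∀p ∀q ∃m ∃j (¬D(p,p) ∨ ¬D(m,m) ∨ ¬D(q,q) ∨ D(j,j))
The quantifier ∃p sits under an odd number of negations (counting the antecedent side of each →), so it flips to ∀p.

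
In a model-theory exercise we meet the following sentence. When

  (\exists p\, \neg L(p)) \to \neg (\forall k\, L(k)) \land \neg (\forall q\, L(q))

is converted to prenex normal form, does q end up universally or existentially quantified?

existential

Rewrite implications/biconditionals: A → B as ¬A ∨ B.
  \neg (\exists p\, \neg L(p)) \lor \neg (\forall k\, L(k)) \land \neg (\forall q\, L(q))
Push ¬ through the quantifiers and connectives to reach negation normal form:
  (\forall p\, L(p)) \lor (\exists k\, \neg L(k)) \land (\exists q\, \neg L(q))
Extract every quantifier outward, since the variables are now distinct and don't occur free across branches:
  \forall p\, \exists k\, \exists q\, (L(p) \lor \neg L(k) \land \neg L(q))
The quantifier \forall q sits under an odd number of negations (counting the antecedent side of each →), so it flips to \exists q.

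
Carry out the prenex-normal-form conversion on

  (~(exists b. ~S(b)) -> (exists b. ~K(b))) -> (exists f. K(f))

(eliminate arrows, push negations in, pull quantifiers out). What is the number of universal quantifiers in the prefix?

2

Eliminate → and ↔ using ¬ and ∨.
  ~(~~(exists b. ~S(b)) | (exists b. ~K(b))) | (exists f. K(f))
Move each ¬ inward, flipping quantifiers it crosses:
  (forall b. S(b)) & (forall b. K(b)) | (exists f. K(f))
Standardize variables apart so no two quantifiers bind the same name: b↦a.
  (forall b. S(b)) & (forall a. K(a)) | (exists f. K(f))
Finally move all quantifiers to the prefix:
  forall b. forall a. exists f. (S(b) & K(a) | K(f))
The prefix is forall b forall a exists f: 2 universal, 1 existential.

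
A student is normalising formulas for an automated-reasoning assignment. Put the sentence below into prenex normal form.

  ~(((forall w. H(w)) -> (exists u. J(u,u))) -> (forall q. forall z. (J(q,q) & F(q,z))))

exists w. exists u. exists q. exists z. ((~H(w) | J(u,u)) & (~J(q,q) | ~F(q,z)))

Eliminate → and ↔ using ¬ and ∨.
  ~(~(~(forall w. H(w)) | (exists u. J(u,u))) | (forall q. forall z. (J(q,q) & F(q,z))))
Move each ¬ inward, flipping quantifiers it crosses:
  ((exists w. ~H(w)) | (exists u. J(u,u))) & (exists q. exists z. (~J(q,q) | ~F(q,z)))
Extract every quantifier outward, since the variables are now distinct and don't occur free across branches:
  exists w. exists u. exists q. exists z. ((~H(w) | J(u,u)) & (~J(q,q) | ~F(q,z)))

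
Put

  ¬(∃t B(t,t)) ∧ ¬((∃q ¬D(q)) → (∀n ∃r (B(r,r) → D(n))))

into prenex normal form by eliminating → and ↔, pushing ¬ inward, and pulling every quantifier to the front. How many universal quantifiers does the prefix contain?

First replace A → B with ¬A ∨ B.
  ¬(∃t B(t,t)) ∧ ¬(¬(∃q ¬D(q)) ∨ (∀n ∃r (¬B(r,r) ∨ D(n))))
Move each ¬ inward, flipping quantifiers it crosses:
  (∀t ¬B(t,t)) ∧ (∃q ¬D(q)) ∧ (∃n ∀r (B(r,r) ∧ ¬D(n)))
All bound variables are already distinct, so no renaming is needed.
Extract every quantifier outward, since the variables are now distinct and don't occur free across branches:
  ∀t ∃q ∃n ∀r (¬B(t,t) ∧ ¬D(q) ∧ B(r,r) ∧ ¬D(n))
The prefix is ∀t ∃q ∃n ∀r: 2 universal, 2 existential.

2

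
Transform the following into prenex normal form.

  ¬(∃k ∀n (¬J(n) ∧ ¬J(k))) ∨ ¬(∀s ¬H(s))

∀k ∃n ∃s (J(n) ∨ J(k) ∨ H(s))

Push ¬ through the quantifiers and connectives to reach negation normal form:
  (∀k ∃n (J(n) ∨ J(k))) ∨ (∃s H(s))
Pull the quantifiers to the front (each side's bound variable is not free in the other side):
  ∀k ∃n ∃s (J(n) ∨ J(k) ∨ H(s))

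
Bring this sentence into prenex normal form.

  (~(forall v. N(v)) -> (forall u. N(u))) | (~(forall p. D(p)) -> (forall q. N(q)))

forall v. forall u. forall p. forall q. (N(v) | N(u) | D(p) | N(q))

Rewrite implications/biconditionals: A → B as ¬A ∨ B.
  ~~(forall v. N(v)) | (forall u. N(u)) | ~~(forall p. D(p)) | (forall q. N(q))
Move each ¬ inward, flipping quantifiers it crosses:
  (forall v. N(v)) | (forall u. N(u)) | (forall p. D(p)) | (forall q. N(q))
All bound variables are already distinct, so no renaming is needed.
Extract every quantifier outward, since the variables are now distinct and don't occur free across branches:
  forall v. forall u. forall p. forall q. (N(v) | N(u) | D(p) | N(q))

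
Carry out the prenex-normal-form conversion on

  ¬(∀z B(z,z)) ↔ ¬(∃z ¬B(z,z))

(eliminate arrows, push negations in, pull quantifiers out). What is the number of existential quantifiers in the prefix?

2

Eliminate → and ↔ using ¬ and ∨; A ↔ B as (¬A ∨ B) ∧ (¬B ∨ A).
  (¬¬(∀z B(z,z)) ∨ ¬(∃z ¬B(z,z))) ∧ (¬¬(∃z ¬B(z,z)) ∨ ¬(∀z B(z,z)))
Push ¬ through the quantifiers and connectives to reach negation normal form:
  ((∀z B(z,z)) ∨ (∀z B(z,z))) ∧ ((∃z ¬B(z,z)) ∨ (∃z ¬B(z,z)))
Give each quantifier a distinct variable: z↦v, z↦y1, z↦r.
  ((∀z B(z,z)) ∨ (∀v B(v,v))) ∧ ((∃y1 ¬B(y1,y1)) ∨ (∃r ¬B(r,r)))
Finally move all quantifiers to the prefix:
  ∀z ∀v ∃y1 ∃r ((B(z,z) ∨ B(v,v)) ∧ (¬B(y1,y1) ∨ ¬B(r,r)))
The prefix is ∀z ∀v ∃y1 ∃r: 2 universal, 2 existential.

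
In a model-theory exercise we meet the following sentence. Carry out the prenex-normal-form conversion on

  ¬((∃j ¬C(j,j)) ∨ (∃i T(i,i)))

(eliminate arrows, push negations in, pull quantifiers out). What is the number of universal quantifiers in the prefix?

2

Move each ¬ inward, flipping quantifiers it crosses:
  (∀j C(j,j)) ∧ (∀i ¬T(i,i))
Extract every quantifier outward, since the variables are now distinct and don't occur free across branches:
  ∀j ∀i (C(j,j) ∧ ¬T(i,i))
The prefix is ∀j ∀i: 2 universal, 0 existential.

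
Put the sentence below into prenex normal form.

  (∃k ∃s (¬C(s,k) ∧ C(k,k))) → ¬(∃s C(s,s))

∀k ∀s ∀c (C(s,k) ∨ ¬C(k,k) ∨ ¬C(c,c))

Rewrite implications/biconditionals: A → B as ¬A ∨ B.
  ¬(∃k ∃s (¬C(s,k) ∧ C(k,k))) ∨ ¬(∃s C(s,s))
Push ¬ through the quantifiers and connectives to reach negation normal form:
  (∀k ∀s (C(s,k) ∨ ¬C(k,k))) ∨ (∀s ¬C(s,s))
Standardize variables apart so no two quantifiers bind the same name: s↦c.
  (∀k ∀s (C(s,k) ∨ ¬C(k,k))) ∨ (∀c ¬C(c,c))
Finally move all quantifiers to the prefix:
  ∀k ∀s ∀c (C(s,k) ∨ ¬C(k,k) ∨ ¬C(c,c))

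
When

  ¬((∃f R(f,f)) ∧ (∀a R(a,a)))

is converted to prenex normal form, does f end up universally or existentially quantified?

Drive negations inward (¬∀x A ≡ ∃x ¬A, ¬∃x A ≡ ∀x ¬A, De Morgan for ∧/∨):
  (∀f ¬R(f,f)) ∨ (∃a ¬R(a,a))
All bound variables are already distinct, so no renaming is needed.
Finally move all quantifiers to the prefix:
  ∀f ∃a (¬R(f,f) ∨ ¬R(a,a))
The quantifier ∃f sits under an odd number of negations, so it flips to ∀f.

universal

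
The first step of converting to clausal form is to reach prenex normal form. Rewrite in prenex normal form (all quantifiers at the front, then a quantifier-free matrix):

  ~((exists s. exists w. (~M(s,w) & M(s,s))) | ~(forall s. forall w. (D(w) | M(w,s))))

forall s. forall w. forall q. forall a. ((M(s,w) | ~M(s,s)) & (D(a) | M(a,q)))

Drive negations inward (¬∀x A ≡ ∃x ¬A, ¬∃x A ≡ ∀x ¬A, De Morgan for ∧/∨):
  (forall s. forall w. (M(s,w) | ~M(s,s))) & (forall s. forall w. (D(w) | M(w,s)))
Standardize variables apart so no two quantifiers bind the same name: s↦q, w↦a.
  (forall s. forall w. (M(s,w) | ~M(s,s))) & (forall q. forall a. (D(a) | M(a,q)))
Finally move all quantifiers to the prefix:
  forall s. forall w. forall q. forall a. ((M(s,w) | ~M(s,s)) & (D(a) | M(a,q)))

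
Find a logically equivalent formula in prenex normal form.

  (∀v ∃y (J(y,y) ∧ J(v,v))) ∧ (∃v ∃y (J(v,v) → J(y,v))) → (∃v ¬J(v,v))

Rewrite implications/biconditionals: A → B as ¬A ∨ B.
  ¬((∀v ∃y (J(y,y) ∧ J(v,v))) ∧ (∃v ∃y (¬J(v,v) ∨ J(y,v)))) ∨ (∃v ¬J(v,v))
Drive negations inward (¬∀x A ≡ ∃x ¬A, ¬∃x A ≡ ∀x ¬A, De Morgan for ∧/∨):
  (∃v ∀y (¬J(y,y) ∨ ¬J(v,v))) ∨ (∀v ∀y (J(v,v) ∧ ¬J(y,v))) ∨ (∃v ¬J(v,v))
Standardize variables apart so no two quantifiers bind the same name: v↦b, y↦z, v↦t.
  (∃v ∀y (¬J(y,y) ∨ ¬J(v,v))) ∨ (∀b ∀z (J(b,b) ∧ ¬J(z,b))) ∨ (∃t ¬J(t,t))
Pull the quantifiers to the front (each side's bound variable is not free in the other side):
  ∃v ∀y ∀b ∀z ∃t (¬J(y,y) ∨ ¬J(v,v) ∨ J(b,b) ∧ ¬J(z,b) ∨ ¬J(t,t))

∃v ∀y ∀b ∀z ∃t (¬J(y,y) ∨ ¬J(v,v) ∨ J(b,b) ∧ ¬J(z,b) ∨ ¬J(t,t))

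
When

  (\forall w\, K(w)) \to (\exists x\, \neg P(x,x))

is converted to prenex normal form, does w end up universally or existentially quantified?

existential

First replace A → B with ¬A ∨ B.
  \neg (\forall w\, K(w)) \lor (\exists x\, \neg P(x,x))
Push ¬ through the quantifiers and connectives to reach negation normal form:
  (\exists w\, \neg K(w)) \lor (\exists x\, \neg P(x,x))
All bound variables are already distinct, so no renaming is needed.
Pull the quantifiers to the front (each side's bound variable is not free in the other side):
  \exists w\, \exists x\, (\neg K(w) \lor \neg P(x,x))
The quantifier \forall w sits under an odd number of negations (counting the antecedent side of each →), so it flips to \exists w.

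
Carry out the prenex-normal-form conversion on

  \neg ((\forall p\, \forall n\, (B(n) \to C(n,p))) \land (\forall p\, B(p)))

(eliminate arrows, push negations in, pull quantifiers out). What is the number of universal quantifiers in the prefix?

Rewrite implications/biconditionals: A → B as ¬A ∨ B.
  \neg ((\forall p\, \forall n\, (\neg B(n) \lor C(n,p))) \land (\forall p\, B(p)))
Drive negations inward (¬∀x A ≡ ∃x ¬A, ¬∃x A ≡ ∀x ¬A, De Morgan for ∧/∨):
  (\exists p\, \exists n\, (B(n) \land \neg C(n,p))) \lor (\exists p\, \neg B(p))
Give each quantifier a distinct variable: p↦v.
  (\exists p\, \exists n\, (B(n) \land \neg C(n,p))) \lor (\exists v\, \neg B(v))
Extract every quantifier outward, since the variables are now distinct and don't occur free across branches:
  \exists p\, \exists n\, \exists v\, (B(n) \land \neg C(n,p) \lor \neg B(v))
The prefix is \exists p \exists n \exists v: 0 universal, 3 existential.

0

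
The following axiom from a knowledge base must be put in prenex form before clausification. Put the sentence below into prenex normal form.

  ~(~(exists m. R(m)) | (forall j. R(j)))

Move each ¬ inward, flipping quantifiers it crosses:
  (exists m. R(m)) & (exists j. ~R(j))
All bound variables are already distinct, so no renaming is needed.
Pull the quantifiers to the front (each side's bound variable is not free in the other side):
  exists m. exists j. (R(m) & ~R(j))

exists m. exists j. (R(m) & ~R(j))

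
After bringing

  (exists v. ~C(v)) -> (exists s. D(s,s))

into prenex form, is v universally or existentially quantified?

Rewrite implications/biconditionals: A → B as ¬A ∨ B.
  ~(exists v. ~C(v)) | (exists s. D(s,s))
Push ¬ through the quantifiers and connectives to reach negation normal form:
  (forall v. C(v)) | (exists s. D(s,s))
All bound variables are already distinct, so no renaming is needed.
Extract every quantifier outward, since the variables are now distinct and don't occur free across branches:
  forall v. exists s. (C(v) | D(s,s))
The quantifier exists v sits under an odd number of negations (counting the antecedent side of each →), so it flips to forall v.

universal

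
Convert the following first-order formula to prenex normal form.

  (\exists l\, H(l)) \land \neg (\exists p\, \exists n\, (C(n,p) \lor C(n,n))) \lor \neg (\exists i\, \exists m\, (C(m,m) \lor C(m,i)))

Drive negations inward (¬∀x A ≡ ∃x ¬A, ¬∃x A ≡ ∀x ¬A, De Morgan for ∧/∨):
  (\exists l\, H(l)) \land (\forall p\, \forall n\, (\neg C(n,p) \land \neg C(n,n))) \lor (\forall i\, \forall m\, (\neg C(m,m) \land \neg C(m,i)))
Finally move all quantifiers to the prefix:
  \exists l\, \forall p\, \forall n\, \forall i\, \forall m\, (H(l) \land \neg C(n,p) \land \neg C(n,n) \lor \neg C(m,m) \land \neg C(m,i))

\exists l\, \forall p\, \forall n\, \forall i\, \forall m\, (H(l) \land \neg C(n,p) \land \neg C(n,n) \lor \neg C(m,m) \land \neg C(m,i))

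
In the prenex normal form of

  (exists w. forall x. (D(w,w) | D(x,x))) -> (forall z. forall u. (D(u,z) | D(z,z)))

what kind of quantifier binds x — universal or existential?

existential

Eliminate → and ↔ using ¬ and ∨.
  ~(exists w. forall x. (D(w,w) | D(x,x))) | (forall z. forall u. (D(u,z) | D(z,z)))
Drive negations inward (¬∀x A ≡ ∃x ¬A, ¬∃x A ≡ ∀x ¬A, De Morgan for ∧/∨):
  (forall w. exists x. (~D(w,w) & ~D(x,x))) | (forall z. forall u. (D(u,z) | D(z,z)))
All bound variables are already distinct, so no renaming is needed.
Pull the quantifiers to the front (each side's bound variable is not free in the other side):
  forall w. exists x. forall z. forall u. (~D(w,w) & ~D(x,x) | D(u,z) | D(z,z))
The quantifier forall x sits under an odd number of negations (counting the antecedent side of each →), so it flips to exists x.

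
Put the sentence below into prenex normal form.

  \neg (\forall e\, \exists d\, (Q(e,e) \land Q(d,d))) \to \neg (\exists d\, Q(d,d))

\forall e\, \exists d\, \forall y\, (Q(e,e) \land Q(d,d) \lor \neg Q(y,y))

Eliminate → and ↔ using ¬ and ∨.
  \neg \neg (\forall e\, \exists d\, (Q(e,e) \land Q(d,d))) \lor \neg (\exists d\, Q(d,d))
Push ¬ through the quantifiers and connectives to reach negation normal form:
  (\forall e\, \exists d\, (Q(e,e) \land Q(d,d))) \lor (\forall d\, \neg Q(d,d))
Rename bound variables to avoid capture: d↦y.
  (\forall e\, \exists d\, (Q(e,e) \land Q(d,d))) \lor (\forall y\, \neg Q(y,y))
Extract every quantifier outward, since the variables are now distinct and don't occur free across branches:
  \forall e\, \exists d\, \forall y\, (Q(e,e) \land Q(d,d) \lor \neg Q(y,y))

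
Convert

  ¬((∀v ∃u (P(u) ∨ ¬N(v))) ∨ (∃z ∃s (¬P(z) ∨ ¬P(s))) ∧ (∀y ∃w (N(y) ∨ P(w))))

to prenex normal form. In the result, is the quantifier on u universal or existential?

universal

Drive negations inward (¬∀x A ≡ ∃x ¬A, ¬∃x A ≡ ∀x ¬A, De Morgan for ∧/∨):
  (∃v ∀u (¬P(u) ∧ N(v))) ∧ ((∀z ∀s (P(z) ∧ P(s))) ∨ (∃y ∀w (¬N(y) ∧ ¬P(w))))
Pull the quantifiers to the front (each side's bound variable is not free in the other side):
  ∃v ∀u ∀z ∀s ∃y ∀w (¬P(u) ∧ N(v) ∧ (P(z) ∧ P(s) ∨ ¬N(y) ∧ ¬P(w)))
The quantifier ∃u sits under an odd number of negations, so it flips to ∀u.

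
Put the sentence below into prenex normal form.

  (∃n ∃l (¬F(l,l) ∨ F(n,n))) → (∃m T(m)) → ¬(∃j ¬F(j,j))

∀n ∀l ∀m ∀j (F(l,l) ∧ ¬F(n,n) ∨ ¬T(m) ∨ F(j,j))

Rewrite implications/biconditionals: A → B as ¬A ∨ B.
  ¬(∃n ∃l (¬F(l,l) ∨ F(n,n))) ∨ ¬(∃m T(m)) ∨ ¬(∃j ¬F(j,j))
Push ¬ through the quantifiers and connectives to reach negation normal form:
  (∀n ∀l (F(l,l) ∧ ¬F(n,n))) ∨ (∀m ¬T(m)) ∨ (∀j F(j,j))
All bound variables are already distinct, so no renaming is needed.
Finally move all quantifiers to the prefix:
  ∀n ∀l ∀m ∀j (F(l,l) ∧ ¬F(n,n) ∨ ¬T(m) ∨ F(j,j))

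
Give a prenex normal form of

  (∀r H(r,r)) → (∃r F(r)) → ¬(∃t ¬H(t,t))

∃r ∀x ∀t (¬H(r,r) ∨ ¬F(x) ∨ H(t,t))

First replace A → B with ¬A ∨ B.
  ¬(∀r H(r,r)) ∨ ¬(∃r F(r)) ∨ ¬(∃t ¬H(t,t))
Drive negations inward (¬∀x A ≡ ∃x ¬A, ¬∃x A ≡ ∀x ¬A, De Morgan for ∧/∨):
  (∃r ¬H(r,r)) ∨ (∀r ¬F(r)) ∨ (∀t H(t,t))
Standardize variables apart so no two quantifiers bind the same name: r↦x.
  (∃r ¬H(r,r)) ∨ (∀x ¬F(x)) ∨ (∀t H(t,t))
Finally move all quantifiers to the prefix:
  ∃r ∀x ∀t (¬H(r,r) ∨ ¬F(x) ∨ H(t,t))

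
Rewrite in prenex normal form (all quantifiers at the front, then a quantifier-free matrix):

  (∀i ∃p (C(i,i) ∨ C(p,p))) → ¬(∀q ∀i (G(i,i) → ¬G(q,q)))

∃i ∀p ∃q ∃x1 (¬C(i,i) ∧ ¬C(p,p) ∨ G(x1,x1) ∧ G(q,q))

First replace A → B with ¬A ∨ B.
  ¬(∀i ∃p (C(i,i) ∨ C(p,p))) ∨ ¬(∀q ∀i (¬G(i,i) ∨ ¬G(q,q)))
Push ¬ through the quantifiers and connectives to reach negation normal form:
  (∃i ∀p (¬C(i,i) ∧ ¬C(p,p))) ∨ (∃q ∃i (G(i,i) ∧ G(q,q)))
Standardize variables apart so no two quantifiers bind the same name: i↦x1.
  (∃i ∀p (¬C(i,i) ∧ ¬C(p,p))) ∨ (∃q ∃x1 (G(x1,x1) ∧ G(q,q)))
Pull the quantifiers to the front (each side's bound variable is not free in the other side):
  ∃i ∀p ∃q ∃x1 (¬C(i,i) ∧ ¬C(p,p) ∨ G(x1,x1) ∧ G(q,q))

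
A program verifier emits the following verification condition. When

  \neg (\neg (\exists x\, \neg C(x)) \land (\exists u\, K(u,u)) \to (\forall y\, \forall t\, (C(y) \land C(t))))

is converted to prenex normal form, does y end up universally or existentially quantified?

existential

First replace A → B with ¬A ∨ B.
  \neg (\neg (\neg (\exists x\, \neg C(x)) \land (\exists u\, K(u,u))) \lor (\forall y\, \forall t\, (C(y) \land C(t))))
Drive negations inward (¬∀x A ≡ ∃x ¬A, ¬∃x A ≡ ∀x ¬A, De Morgan for ∧/∨):
  (\forall x\, C(x)) \land (\exists u\, K(u,u)) \land (\exists y\, \exists t\, (\neg C(y) \lor \neg C(t)))
All bound variables are already distinct, so no renaming is needed.
Pull the quantifiers to the front (each side's bound variable is not free in the other side):
  \forall x\, \exists u\, \exists y\, \exists t\, (C(x) \land K(u,u) \land (\neg C(y) \lor \neg C(t)))
The quantifier \forall y sits under an odd number of negations (counting the antecedent side of each →), so it flips to \exists y.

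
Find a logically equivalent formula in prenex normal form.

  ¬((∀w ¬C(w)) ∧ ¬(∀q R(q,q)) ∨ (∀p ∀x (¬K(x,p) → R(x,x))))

First replace A → B with ¬A ∨ B.
  ¬((∀w ¬C(w)) ∧ ¬(∀q R(q,q)) ∨ (∀p ∀x (¬¬K(x,p) ∨ R(x,x))))
Move each ¬ inward, flipping quantifiers it crosses:
  ((∃w C(w)) ∨ (∀q R(q,q))) ∧ (∃p ∃x (¬K(x,p) ∧ ¬R(x,x)))
Extract every quantifier outward, since the variables are now distinct and don't occur free across branches:
  ∃w ∀q ∃p ∃x ((C(w) ∨ R(q,q)) ∧ ¬K(x,p) ∧ ¬R(x,x))

∃w ∀q ∃p ∃x ((C(w) ∨ R(q,q)) ∧ ¬K(x,p) ∧ ¬R(x,x))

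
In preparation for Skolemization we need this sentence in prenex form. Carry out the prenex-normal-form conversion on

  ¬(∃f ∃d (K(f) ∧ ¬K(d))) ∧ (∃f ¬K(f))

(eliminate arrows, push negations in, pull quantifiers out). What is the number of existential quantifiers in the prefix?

1

Move each ¬ inward, flipping quantifiers it crosses:
  (∀f ∀d (¬K(f) ∨ K(d))) ∧ (∃f ¬K(f))
Rename bound variables to avoid capture: f↦x1.
  (∀f ∀d (¬K(f) ∨ K(d))) ∧ (∃x1 ¬K(x1))
Finally move all quantifiers to the prefix:
  ∀f ∀d ∃x1 ((¬K(f) ∨ K(d)) ∧ ¬K(x1))
The prefix is ∀f ∀d ∃x1: 2 universal, 1 existential.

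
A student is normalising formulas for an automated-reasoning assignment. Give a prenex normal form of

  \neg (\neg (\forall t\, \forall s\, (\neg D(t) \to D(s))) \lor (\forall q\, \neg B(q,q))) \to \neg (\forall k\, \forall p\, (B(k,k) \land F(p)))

\exists t\, \exists s\, \forall q\, \exists k\, \exists p\, (\neg D(t) \land \neg D(s) \lor \neg B(q,q) \lor \neg B(k,k) \lor \neg F(p))

First replace A → B with ¬A ∨ B.
  \neg \neg (\neg (\forall t\, \forall s\, (\neg \neg D(t) \lor D(s))) \lor (\forall q\, \neg B(q,q))) \lor \neg (\forall k\, \forall p\, (B(k,k) \land F(p)))
Push ¬ through the quantifiers and connectives to reach negation normal form:
  (\exists t\, \exists s\, (\neg D(t) \land \neg D(s))) \lor (\forall q\, \neg B(q,q)) \lor (\exists k\, \exists p\, (\neg B(k,k) \lor \neg F(p)))
All bound variables are already distinct, so no renaming is needed.
Extract every quantifier outward, since the variables are now distinct and don't occur free across branches:
  \exists t\, \exists s\, \forall q\, \exists k\, \exists p\, (\neg D(t) \land \neg D(s) \lor \neg B(q,q) \lor \neg B(k,k) \lor \neg F(p))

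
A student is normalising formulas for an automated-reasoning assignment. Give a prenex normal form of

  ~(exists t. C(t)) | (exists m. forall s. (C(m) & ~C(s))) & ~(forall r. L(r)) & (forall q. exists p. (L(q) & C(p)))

forall t. exists m. forall s. exists r. forall q. exists p. (~C(t) | C(m) & ~C(s) & ~L(r) & L(q) & C(p))

Drive negations inward (¬∀x A ≡ ∃x ¬A, ¬∃x A ≡ ∀x ¬A, De Morgan for ∧/∨):
  (forall t. ~C(t)) | (exists m. forall s. (C(m) & ~C(s))) & (exists r. ~L(r)) & (forall q. exists p. (L(q) & C(p)))
Finally move all quantifiers to the prefix:
  forall t. exists m. forall s. exists r. forall q. exists p. (~C(t) | C(m) & ~C(s) & ~L(r) & L(q) & C(p))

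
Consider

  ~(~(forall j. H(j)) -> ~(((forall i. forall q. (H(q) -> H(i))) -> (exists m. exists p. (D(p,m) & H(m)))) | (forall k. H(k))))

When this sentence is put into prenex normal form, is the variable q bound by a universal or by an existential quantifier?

existential

Rewrite implications/biconditionals: A → B as ¬A ∨ B.
  ~(~~(forall j. H(j)) | ~(~(forall i. forall q. (~H(q) | H(i))) | (exists m. exists p. (D(p,m) & H(m))) | (forall k. H(k))))
Move each ¬ inward, flipping quantifiers it crosses:
  (exists j. ~H(j)) & ((exists i. exists q. (H(q) & ~H(i))) | (exists m. exists p. (D(p,m) & H(m))) | (forall k. H(k)))
Extract every quantifier outward, since the variables are now distinct and don't occur free across branches:
  exists j. exists i. exists q. exists m. exists p. forall k. (~H(j) & (H(q) & ~H(i) | D(p,m) & H(m) | H(k)))
The quantifier forall q sits under an odd number of negations (counting the antecedent side of each →), so it flips to exists q.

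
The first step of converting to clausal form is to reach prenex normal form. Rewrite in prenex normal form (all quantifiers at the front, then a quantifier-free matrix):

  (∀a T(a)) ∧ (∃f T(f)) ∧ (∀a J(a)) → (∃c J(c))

First replace A → B with ¬A ∨ B.
  ¬((∀a T(a)) ∧ (∃f T(f)) ∧ (∀a J(a))) ∨ (∃c J(c))
Push ¬ through the quantifiers and connectives to reach negation normal form:
  (∃a ¬T(a)) ∨ (∀f ¬T(f)) ∨ (∃a ¬J(a)) ∨ (∃c J(c))
Standardize variables apart so no two quantifiers bind the same name: a↦z1.
  (∃a ¬T(a)) ∨ (∀f ¬T(f)) ∨ (∃z1 ¬J(z1)) ∨ (∃c J(c))
Finally move all quantifiers to the prefix:
  ∃a ∀f ∃z1 ∃c (¬T(a) ∨ ¬T(f) ∨ ¬J(z1) ∨ J(c))

∃a ∀f ∃z1 ∃c (¬T(a) ∨ ¬T(f) ∨ ¬J(z1) ∨ J(c))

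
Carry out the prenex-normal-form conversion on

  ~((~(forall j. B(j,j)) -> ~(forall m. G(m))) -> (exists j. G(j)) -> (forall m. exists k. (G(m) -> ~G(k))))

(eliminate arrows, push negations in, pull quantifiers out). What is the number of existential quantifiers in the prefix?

Eliminate → and ↔ using ¬ and ∨.
  ~(~(~~(forall j. B(j,j)) | ~(forall m. G(m))) | ~(exists j. G(j)) | (forall m. exists k. (~G(m) | ~G(k))))
Push ¬ through the quantifiers and connectives to reach negation normal form:
  ((forall j. B(j,j)) | (exists m. ~G(m))) & (exists j. G(j)) & (exists m. forall k. (G(m) & G(k)))
Give each quantifier a distinct variable: j↦z, m↦y.
  ((forall j. B(j,j)) | (exists m. ~G(m))) & (exists z. G(z)) & (exists y. forall k. (G(y) & G(k)))
Finally move all quantifiers to the prefix:
  forall j. exists m. exists z. exists y. forall k. ((B(j,j) | ~G(m)) & G(z) & G(y) & G(k))
The prefix is forall j exists m exists z exists y forall k: 2 universal, 3 existential.

3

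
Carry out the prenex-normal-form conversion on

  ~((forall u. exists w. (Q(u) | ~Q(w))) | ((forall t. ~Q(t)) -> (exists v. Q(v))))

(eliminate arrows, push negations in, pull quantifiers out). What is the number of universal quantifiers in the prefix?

3

First replace A → B with ¬A ∨ B.
  ~((forall u. exists w. (Q(u) | ~Q(w))) | ~(forall t. ~Q(t)) | (exists v. Q(v)))
Push ¬ through the quantifiers and connectives to reach negation normal form:
  (exists u. forall w. (~Q(u) & Q(w))) & (forall t. ~Q(t)) & (forall v. ~Q(v))
Pull the quantifiers to the front (each side's bound variable is not free in the other side):
  exists u. forall w. forall t. forall v. (~Q(u) & Q(w) & ~Q(t) & ~Q(v))
The prefix is exists u forall w forall t forall v: 3 universal, 1 existential.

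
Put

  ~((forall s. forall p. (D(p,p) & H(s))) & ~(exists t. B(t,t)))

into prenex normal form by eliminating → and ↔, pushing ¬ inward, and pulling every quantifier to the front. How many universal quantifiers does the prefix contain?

0

Push ¬ through the quantifiers and connectives to reach negation normal form:
  (exists s. exists p. (~D(p,p) | ~H(s))) | (exists t. B(t,t))
Pull the quantifiers to the front (each side's bound variable is not free in the other side):
  exists s. exists p. exists t. (~D(p,p) | ~H(s) | B(t,t))
The prefix is exists s exists p exists t: 0 universal, 3 existential.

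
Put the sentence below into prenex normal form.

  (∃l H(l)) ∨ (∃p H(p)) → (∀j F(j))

∀l ∀p ∀j (¬H(l) ∧ ¬H(p) ∨ F(j))

First replace A → B with ¬A ∨ B.
  ¬((∃l H(l)) ∨ (∃p H(p))) ∨ (∀j F(j))
Move each ¬ inward, flipping quantifiers it crosses:
  (∀l ¬H(l)) ∧ (∀p ¬H(p)) ∨ (∀j F(j))
Extract every quantifier outward, since the variables are now distinct and don't occur free across branches:
  ∀l ∀p ∀j (¬H(l) ∧ ¬H(p) ∨ F(j))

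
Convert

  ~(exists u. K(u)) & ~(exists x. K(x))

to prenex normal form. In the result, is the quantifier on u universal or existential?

Move each ¬ inward, flipping quantifiers it crosses:
  (forall u. ~K(u)) & (forall x. ~K(x))
Finally move all quantifiers to the prefix:
  forall u. forall x. (~K(u) & ~K(x))
The quantifier exists u sits under an odd number of negations, so it flips to forall u.

universal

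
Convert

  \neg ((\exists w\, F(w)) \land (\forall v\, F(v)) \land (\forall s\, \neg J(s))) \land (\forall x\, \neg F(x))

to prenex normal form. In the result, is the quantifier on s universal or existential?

Push ¬ through the quantifiers and connectives to reach negation normal form:
  ((\forall w\, \neg F(w)) \lor (\exists v\, \neg F(v)) \lor (\exists s\, J(s))) \land (\forall x\, \neg F(x))
Extract every quantifier outward, since the variables are now distinct and don't occur free across branches:
  \forall w\, \exists v\, \exists s\, \forall x\, ((\neg F(w) \lor \neg F(v) \lor J(s)) \land \neg F(x))
The quantifier \forall s sits under an odd number of negations, so it flips to \exists s.

existential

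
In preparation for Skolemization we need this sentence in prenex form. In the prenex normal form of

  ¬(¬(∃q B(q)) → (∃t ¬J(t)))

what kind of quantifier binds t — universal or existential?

universal

Rewrite implications/biconditionals: A → B as ¬A ∨ B.
  ¬(¬¬(∃q B(q)) ∨ (∃t ¬J(t)))
Push ¬ through the quantifiers and connectives to reach negation normal form:
  (∀q ¬B(q)) ∧ (∀t J(t))
All bound variables are already distinct, so no renaming is needed.
Pull the quantifiers to the front (each side's bound variable is not free in the other side):
  ∀q ∀t (¬B(q) ∧ J(t))
The quantifier ∃t sits under an odd number of negations (counting the antecedent side of each →), so it flips to ∀t.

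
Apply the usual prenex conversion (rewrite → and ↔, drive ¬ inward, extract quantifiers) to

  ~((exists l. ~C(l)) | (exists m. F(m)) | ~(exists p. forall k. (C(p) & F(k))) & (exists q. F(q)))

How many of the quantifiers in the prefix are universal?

4

Drive negations inward (¬∀x A ≡ ∃x ¬A, ¬∃x A ≡ ∀x ¬A, De Morgan for ∧/∨):
  (forall l. C(l)) & (forall m. ~F(m)) & ((exists p. forall k. (C(p) & F(k))) | (forall q. ~F(q)))
Finally move all quantifiers to the prefix:
  forall l. forall m. exists p. forall k. forall q. (C(l) & ~F(m) & (C(p) & F(k) | ~F(q)))
The prefix is forall l forall m exists p forall k forall q: 4 universal, 1 existential.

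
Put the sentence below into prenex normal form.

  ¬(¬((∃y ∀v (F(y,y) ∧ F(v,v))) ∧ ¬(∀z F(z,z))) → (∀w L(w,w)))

First replace A → B with ¬A ∨ B.
  ¬(¬¬((∃y ∀v (F(y,y) ∧ F(v,v))) ∧ ¬(∀z F(z,z))) ∨ (∀w L(w,w)))
Drive negations inward (¬∀x A ≡ ∃x ¬A, ¬∃x A ≡ ∀x ¬A, De Morgan for ∧/∨):
  ((∀y ∃v (¬F(y,y) ∨ ¬F(v,v))) ∨ (∀z F(z,z))) ∧ (∃w ¬L(w,w))
Pull the quantifiers to the front (each side's bound variable is not free in the other side):
  ∀y ∃v ∀z ∃w ((¬F(y,y) ∨ ¬F(v,v) ∨ F(z,z)) ∧ ¬L(w,w))

∀y ∃v ∀z ∃w ((¬F(y,y) ∨ ¬F(v,v) ∨ F(z,z)) ∧ ¬L(w,w))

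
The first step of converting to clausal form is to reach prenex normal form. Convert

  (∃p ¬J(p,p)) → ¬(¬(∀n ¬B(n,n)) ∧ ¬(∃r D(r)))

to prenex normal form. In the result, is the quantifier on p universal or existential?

universal

Eliminate → and ↔ using ¬ and ∨.
  ¬(∃p ¬J(p,p)) ∨ ¬(¬(∀n ¬B(n,n)) ∧ ¬(∃r D(r)))
Drive negations inward (¬∀x A ≡ ∃x ¬A, ¬∃x A ≡ ∀x ¬A, De Morgan for ∧/∨):
  (∀p J(p,p)) ∨ (∀n ¬B(n,n)) ∨ (∃r D(r))
Finally move all quantifiers to the prefix:
  ∀p ∀n ∃r (J(p,p) ∨ ¬B(n,n) ∨ D(r))
The quantifier ∃p sits under an odd number of negations (counting the antecedent side of each →), so it flips to ∀p.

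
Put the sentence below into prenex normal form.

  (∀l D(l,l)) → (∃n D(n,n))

Rewrite implications/biconditionals: A → B as ¬A ∨ B.
  ¬(∀l D(l,l)) ∨ (∃n D(n,n))
Push ¬ through the quantifiers and connectives to reach negation normal form:
  (∃l ¬D(l,l)) ∨ (∃n D(n,n))
Pull the quantifiers to the front (each side's bound variable is not free in the other side):
  ∃l ∃n (¬D(l,l) ∨ D(n,n))

∃l ∃n (¬D(l,l) ∨ D(n,n))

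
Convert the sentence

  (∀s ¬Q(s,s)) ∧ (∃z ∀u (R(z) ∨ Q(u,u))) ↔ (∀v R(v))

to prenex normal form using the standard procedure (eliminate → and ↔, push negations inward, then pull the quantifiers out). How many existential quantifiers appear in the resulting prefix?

Rewrite implications/biconditionals: A → B as ¬A ∨ B; A ↔ B as (¬A ∨ B) ∧ (¬B ∨ A).
  (¬((∀s ¬Q(s,s)) ∧ (∃z ∀u (R(z) ∨ Q(u,u)))) ∨ (∀v R(v))) ∧ (¬(∀v R(v)) ∨ (∀s ¬Q(s,s)) ∧ (∃z ∀u (R(z) ∨ Q(u,u))))
Push ¬ through the quantifiers and connectives to reach negation normal form:
  ((∃s Q(s,s)) ∨ (∀z ∃u (¬R(z) ∧ ¬Q(u,u))) ∨ (∀v R(v))) ∧ ((∃v ¬R(v)) ∨ (∀s ¬Q(s,s)) ∧ (∃z ∀u (R(z) ∨ Q(u,u))))
Rename bound variables to avoid capture: v↦t, s↦r, z↦p, u↦q.
  ((∃s Q(s,s)) ∨ (∀z ∃u (¬R(z) ∧ ¬Q(u,u))) ∨ (∀v R(v))) ∧ ((∃t ¬R(t)) ∨ (∀r ¬Q(r,r)) ∧ (∃p ∀q (R(p) ∨ Q(q,q))))
Finally move all quantifiers to the prefix:
  ∃s ∀z ∃u ∀v ∃t ∀r ∃p ∀q ((Q(s,s) ∨ ¬R(z) ∧ ¬Q(u,u) ∨ R(v)) ∧ (¬R(t) ∨ ¬Q(r,r) ∧ (R(p) ∨ Q(q,q))))
The prefix is ∃s ∀z ∃u ∀v ∃t ∀r ∃p ∀q: 4 universal, 4 existential.

4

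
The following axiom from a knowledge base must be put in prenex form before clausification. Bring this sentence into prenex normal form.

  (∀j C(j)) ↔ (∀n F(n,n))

∃j ∀n ∃q ∀w1 ((¬C(j) ∨ F(n,n)) ∧ (¬F(q,q) ∨ C(w1)))

First replace A → B with ¬A ∨ B; A ↔ B as (¬A ∨ B) ∧ (¬B ∨ A).
  (¬(∀j C(j)) ∨ (∀n F(n,n))) ∧ (¬(∀n F(n,n)) ∨ (∀j C(j)))
Move each ¬ inward, flipping quantifiers it crosses:
  ((∃j ¬C(j)) ∨ (∀n F(n,n))) ∧ ((∃n ¬F(n,n)) ∨ (∀j C(j)))
Rename bound variables to avoid capture: n↦q, j↦w1.
  ((∃j ¬C(j)) ∨ (∀n F(n,n))) ∧ ((∃q ¬F(q,q)) ∨ (∀w1 C(w1)))
Pull the quantifiers to the front (each side's bound variable is not free in the other side):
  ∃j ∀n ∃q ∀w1 ((¬C(j) ∨ F(n,n)) ∧ (¬F(q,q) ∨ C(w1)))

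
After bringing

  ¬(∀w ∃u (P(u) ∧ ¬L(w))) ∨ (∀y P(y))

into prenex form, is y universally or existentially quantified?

Move each ¬ inward, flipping quantifiers it crosses:
  (∃w ∀u (¬P(u) ∨ L(w))) ∨ (∀y P(y))
Extract every quantifier outward, since the variables are now distinct and don't occur free across branches:
  ∃w ∀u ∀y (¬P(u) ∨ L(w) ∨ P(y))
The quantifier ∀y sits under an even number of negations, so it remains universal.

universal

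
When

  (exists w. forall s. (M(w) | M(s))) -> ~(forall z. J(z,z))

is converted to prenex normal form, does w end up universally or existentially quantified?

universal

Rewrite implications/biconditionals: A → B as ¬A ∨ B.
  ~(exists w. forall s. (M(w) | M(s))) | ~(forall z. J(z,z))
Move each ¬ inward, flipping quantifiers it crosses:
  (forall w. exists s. (~M(w) & ~M(s))) | (exists z. ~J(z,z))
Extract every quantifier outward, since the variables are now distinct and don't occur free across branches:
  forall w. exists s. exists z. (~M(w) & ~M(s) | ~J(z,z))
The quantifier exists w sits under an odd number of negations (counting the antecedent side of each →), so it flips to forall w.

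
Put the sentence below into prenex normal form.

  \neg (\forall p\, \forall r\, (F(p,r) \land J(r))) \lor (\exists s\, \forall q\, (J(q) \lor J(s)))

Push ¬ through the quantifiers and connectives to reach negation normal form:
  (\exists p\, \exists r\, (\neg F(p,r) \lor \neg J(r))) \lor (\exists s\, \forall q\, (J(q) \lor J(s)))
All bound variables are already distinct, so no renaming is needed.
Extract every quantifier outward, since the variables are now distinct and don't occur free across branches:
  \exists p\, \exists r\, \exists s\, \forall q\, (\neg F(p,r) \lor \neg J(r) \lor J(q) \lor J(s))

\exists p\, \exists r\, \exists s\, \forall q\, (\neg F(p,r) \lor \neg J(r) \lor J(q) \lor J(s))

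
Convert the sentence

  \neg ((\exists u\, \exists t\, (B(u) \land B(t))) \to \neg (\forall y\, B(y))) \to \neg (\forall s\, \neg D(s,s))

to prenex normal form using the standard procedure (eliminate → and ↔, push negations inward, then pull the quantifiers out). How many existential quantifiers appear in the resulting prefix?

2

Rewrite implications/biconditionals: A → B as ¬A ∨ B.
  \neg \neg (\neg (\exists u\, \exists t\, (B(u) \land B(t))) \lor \neg (\forall y\, B(y))) \lor \neg (\forall s\, \neg D(s,s))
Drive negations inward (¬∀x A ≡ ∃x ¬A, ¬∃x A ≡ ∀x ¬A, De Morgan for ∧/∨):
  (\forall u\, \forall t\, (\neg B(u) \lor \neg B(t))) \lor (\exists y\, \neg B(y)) \lor (\exists s\, D(s,s))
Finally move all quantifiers to the prefix:
  \forall u\, \forall t\, \exists y\, \exists s\, (\neg B(u) \lor \neg B(t) \lor \neg B(y) \lor D(s,s))
The prefix is \forall u \forall t \exists y \exists s: 2 universal, 2 existential.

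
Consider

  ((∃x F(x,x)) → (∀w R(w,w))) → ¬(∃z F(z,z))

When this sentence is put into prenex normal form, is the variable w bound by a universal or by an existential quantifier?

existential

Eliminate → and ↔ using ¬ and ∨.
  ¬(¬(∃x F(x,x)) ∨ (∀w R(w,w))) ∨ ¬(∃z F(z,z))
Push ¬ through the quantifiers and connectives to reach negation normal form:
  (∃x F(x,x)) ∧ (∃w ¬R(w,w)) ∨ (∀z ¬F(z,z))
Pull the quantifiers to the front (each side's bound variable is not free in the other side):
  ∃x ∃w ∀z (F(x,x) ∧ ¬R(w,w) ∨ ¬F(z,z))
The quantifier ∀w sits under an odd number of negations (counting the antecedent side of each →), so it flips to ∃w.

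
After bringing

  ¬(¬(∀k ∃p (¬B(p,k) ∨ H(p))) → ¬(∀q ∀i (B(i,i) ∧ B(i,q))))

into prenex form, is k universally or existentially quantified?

existential

First replace A → B with ¬A ∨ B.
  ¬(¬¬(∀k ∃p (¬B(p,k) ∨ H(p))) ∨ ¬(∀q ∀i (B(i,i) ∧ B(i,q))))
Drive negations inward (¬∀x A ≡ ∃x ¬A, ¬∃x A ≡ ∀x ¬A, De Morgan for ∧/∨):
  (∃k ∀p (B(p,k) ∧ ¬H(p))) ∧ (∀q ∀i (B(i,i) ∧ B(i,q)))
All bound variables are already distinct, so no renaming is needed.
Finally move all quantifiers to the prefix:
  ∃k ∀p ∀q ∀i (B(p,k) ∧ ¬H(p) ∧ B(i,i) ∧ B(i,q))
The quantifier ∀k sits under an odd number of negations (counting the antecedent side of each →), so it flips to ∃k.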